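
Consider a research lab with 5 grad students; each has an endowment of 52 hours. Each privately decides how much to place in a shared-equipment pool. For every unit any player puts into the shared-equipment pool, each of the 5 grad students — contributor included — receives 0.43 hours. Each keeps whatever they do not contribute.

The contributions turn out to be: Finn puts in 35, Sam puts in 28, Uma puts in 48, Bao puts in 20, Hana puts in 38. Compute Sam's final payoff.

96.67 hours

Total contributed: 35 + 28 + 48 + 20 + 38 = 169.
Each receives 0.43 × 169 = 72.67 from the shared-equipment pool.
Sam keeps 52 − 28 = 24, so Sam's payoff is 24 + 72.67 = 96.67.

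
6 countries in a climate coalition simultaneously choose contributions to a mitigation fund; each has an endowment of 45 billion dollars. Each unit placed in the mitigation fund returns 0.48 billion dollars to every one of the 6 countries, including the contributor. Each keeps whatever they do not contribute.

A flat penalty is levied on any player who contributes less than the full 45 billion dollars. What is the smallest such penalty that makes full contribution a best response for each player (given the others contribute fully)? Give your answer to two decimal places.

Given the others contribute fully, the best deviation is to contribute 0 (any partial contribution still incurs the fine and gives up units whose private return 0.48 is below 1).
Deviating from 45 to 0 saves 45 billion dollars but forfeits the deviator's share of the drop in the mitigation fund: 0.48 × 45 = 21.60.
So the deviation gain is 45 − 21.60 = 23.40, and the fine must be at least 23.40 billion dollars to wipe it out.

23.40 billion dollars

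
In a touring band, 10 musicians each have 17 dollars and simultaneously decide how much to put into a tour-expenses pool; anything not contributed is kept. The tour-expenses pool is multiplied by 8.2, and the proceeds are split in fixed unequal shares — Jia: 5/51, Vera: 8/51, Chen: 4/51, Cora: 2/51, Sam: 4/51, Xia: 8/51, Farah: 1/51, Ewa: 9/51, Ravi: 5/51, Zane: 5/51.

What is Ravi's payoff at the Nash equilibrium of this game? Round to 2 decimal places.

58.00 dollars

For player j, contributing a unit is worthwhile iff 8.2 × (j's share) ≥ 1, i.e. iff j's share is at least 0.1220.
Vera, Xia and Ewa are above the threshold, contributing 17 each; the remaining 7 contribute 0. Total contributed: 51.
Ravi keeps 17 and receives 8.2 × 51 × 5/51 = 41.00 from the tour-expenses pool, for a payoff of 58.00.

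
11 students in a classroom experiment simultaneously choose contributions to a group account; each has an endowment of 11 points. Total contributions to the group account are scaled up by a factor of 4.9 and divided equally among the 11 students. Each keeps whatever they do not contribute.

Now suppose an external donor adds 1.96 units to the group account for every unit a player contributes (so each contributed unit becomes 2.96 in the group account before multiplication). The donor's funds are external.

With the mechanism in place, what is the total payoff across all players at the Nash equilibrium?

1754.98 points

With the mechanism, a contributed unit returns 4.9 × 2.96 / 11 = 1.3185 per unit of net cost to the contributor — now above 1 — so contributing fully is weakly dominant for every player.
So the Nash equilibrium is full contribution by all 11; the group earns 4.9 × 2.96 × 121 = 1754.98.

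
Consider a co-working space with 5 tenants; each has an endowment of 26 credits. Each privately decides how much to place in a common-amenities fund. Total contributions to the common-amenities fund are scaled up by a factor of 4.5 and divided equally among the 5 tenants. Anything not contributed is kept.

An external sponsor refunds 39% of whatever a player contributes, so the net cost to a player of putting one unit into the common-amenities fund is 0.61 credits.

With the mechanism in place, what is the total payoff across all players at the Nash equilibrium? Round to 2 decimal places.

With the mechanism, a contributed unit returns (4.5/5) / 0.61 = 1.4754 per unit of net cost to the contributor — now above 1 — so contributing fully is weakly dominant for every player.
So the Nash equilibrium is full contribution by all 5; the group earns 5 × (26 × 0.39 + 4.5 × 26) = 635.70.

635.70 credits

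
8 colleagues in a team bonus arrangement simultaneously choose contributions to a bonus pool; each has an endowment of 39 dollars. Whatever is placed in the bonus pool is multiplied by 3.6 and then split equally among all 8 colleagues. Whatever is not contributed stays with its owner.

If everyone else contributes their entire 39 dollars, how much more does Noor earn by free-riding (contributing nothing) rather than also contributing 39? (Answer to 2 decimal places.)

21.45 dollars

Switching from a contribution of 39 to 0 lets Noor keep an extra 39 dollars, but lowers the bonus pool by 39, which costs Noor their own share of that drop: 3.6/8 × 39 = 17.55.
Net gain = 39 − 17.55 = 21.45. The private return per contributed unit (0.4500) is below 1, so free-riding is indeed the best response regardless of what the others do.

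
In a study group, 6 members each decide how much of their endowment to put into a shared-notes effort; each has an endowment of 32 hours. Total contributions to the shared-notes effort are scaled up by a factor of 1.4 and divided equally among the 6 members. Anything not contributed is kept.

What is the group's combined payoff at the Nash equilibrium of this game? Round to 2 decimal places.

192.00 hours

Each contributed unit returns 1.4/6 = 0.2333 to its contributor — below 1 — so contributing 0 is dominant for every player. At the Nash equilibrium everyone keeps their 32, and the group total is 6 × 32 = 192.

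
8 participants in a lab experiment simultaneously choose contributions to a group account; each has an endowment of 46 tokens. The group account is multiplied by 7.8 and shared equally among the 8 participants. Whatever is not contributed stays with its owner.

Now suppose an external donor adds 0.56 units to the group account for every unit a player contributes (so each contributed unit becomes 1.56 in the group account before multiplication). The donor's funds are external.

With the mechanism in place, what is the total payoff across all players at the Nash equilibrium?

Under the mechanism each unit contributed yields 7.8 × 1.56 / 8 = 1.5210 back to its contributor per unit of net cost, which exceeds 1, making full contribution the dominant choice for everyone.
At the Nash equilibrium everyone contributes 46. Group total payoff = 7.8 × 1.56 × 368 = 4477.82.

4477.82 tokens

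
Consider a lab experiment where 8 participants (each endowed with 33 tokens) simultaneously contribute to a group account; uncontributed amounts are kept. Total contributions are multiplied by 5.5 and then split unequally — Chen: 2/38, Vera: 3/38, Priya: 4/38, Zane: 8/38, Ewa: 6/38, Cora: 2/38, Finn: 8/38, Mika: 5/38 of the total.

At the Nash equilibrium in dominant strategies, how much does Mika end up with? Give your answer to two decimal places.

80.76 tokens

Player j's private return per contributed unit is 5.5 × (j's share). Contributing is weakly dominant for j when that share is at least 1/5.5 = 0.1818, and contributing 0 is dominant otherwise.
Zane and Finn clear that bar, contributing 33 each; the remaining 6 contribute 0. Total contributed: 66.
Mika keeps 33 and receives 5.5 × 66 × 5/38 = 47.76 from the group account, for a payoff of 80.76.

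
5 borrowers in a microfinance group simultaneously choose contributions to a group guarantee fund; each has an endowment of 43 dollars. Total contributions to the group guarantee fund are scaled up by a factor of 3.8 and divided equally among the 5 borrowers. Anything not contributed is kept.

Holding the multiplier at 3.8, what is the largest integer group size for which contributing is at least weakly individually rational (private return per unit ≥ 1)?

Private return per unit is 3.8/(group size), which is ≥ 1 whenever the group size is ≤ 3.8.
The largest such integer is 3.

3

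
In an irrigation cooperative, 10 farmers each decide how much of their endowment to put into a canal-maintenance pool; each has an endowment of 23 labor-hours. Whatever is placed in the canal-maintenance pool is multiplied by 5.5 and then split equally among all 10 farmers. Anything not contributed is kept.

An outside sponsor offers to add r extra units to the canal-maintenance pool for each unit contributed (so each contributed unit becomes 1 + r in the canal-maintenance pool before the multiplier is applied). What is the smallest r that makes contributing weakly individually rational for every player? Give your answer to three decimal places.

With matching at rate r, one contributed unit becomes (1 + r) in the canal-maintenance pool and returns 5.5 × (1 + r) / 10 to the contributor.
Setting this equal to 1: 1 + r = 10/5.5 = 1.8182.
So the minimum matching rate is r = 1.8182 − 1 = 0.818.

0.818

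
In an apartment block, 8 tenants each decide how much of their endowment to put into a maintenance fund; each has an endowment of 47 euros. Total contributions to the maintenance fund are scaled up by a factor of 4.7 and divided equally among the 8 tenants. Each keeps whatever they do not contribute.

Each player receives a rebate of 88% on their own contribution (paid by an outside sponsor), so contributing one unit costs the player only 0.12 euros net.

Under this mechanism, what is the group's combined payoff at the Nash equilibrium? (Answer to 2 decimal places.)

Under the mechanism each unit contributed yields (4.7/8) / 0.12 = 4.8958 back to its contributor per unit of net cost, which exceeds 1, making full contribution the dominant choice for everyone.
So the Nash equilibrium is full contribution by all 8; the group earns 8 × (47 × 0.88 + 4.7 × 47) = 2098.08.

2098.08 euros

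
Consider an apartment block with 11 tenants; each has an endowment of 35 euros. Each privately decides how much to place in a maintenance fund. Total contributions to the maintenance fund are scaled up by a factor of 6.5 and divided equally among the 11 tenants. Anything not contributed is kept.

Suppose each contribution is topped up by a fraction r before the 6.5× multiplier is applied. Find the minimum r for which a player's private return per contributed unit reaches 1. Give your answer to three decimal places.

0.692

With matching at rate r, one contributed unit becomes (1 + r) in the maintenance fund and returns 6.5 × (1 + r) / 11 to the contributor.
Setting this equal to 1: 1 + r = 11/6.5 = 1.6923.
So the minimum matching rate is r = 1.6923 − 1 = 0.692.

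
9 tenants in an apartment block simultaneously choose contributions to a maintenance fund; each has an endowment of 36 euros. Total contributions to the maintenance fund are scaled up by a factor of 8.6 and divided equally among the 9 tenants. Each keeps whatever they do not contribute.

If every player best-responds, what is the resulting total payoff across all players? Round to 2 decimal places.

324.00 euros

Each contributed unit returns 8.6/9 = 0.9556 to its contributor — below 1 — so contributing 0 is dominant for every player. At the Nash equilibrium everyone keeps their 36, and the group total is 9 × 36 = 324.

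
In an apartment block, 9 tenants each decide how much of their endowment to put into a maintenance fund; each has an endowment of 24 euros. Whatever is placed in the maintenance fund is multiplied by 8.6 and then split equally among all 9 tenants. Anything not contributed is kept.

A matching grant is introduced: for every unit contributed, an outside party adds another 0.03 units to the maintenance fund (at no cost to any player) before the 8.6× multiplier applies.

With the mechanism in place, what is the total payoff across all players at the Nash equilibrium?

216.00 euros

The effective private return is 8.6 × 1.03 / 9 = 0.9842, which is still under 1, so the mechanism doesn't change anyone's dominant strategy: zero contribution.
At the Nash equilibrium no one contributes; group total payoff = 9 × 24 = 216.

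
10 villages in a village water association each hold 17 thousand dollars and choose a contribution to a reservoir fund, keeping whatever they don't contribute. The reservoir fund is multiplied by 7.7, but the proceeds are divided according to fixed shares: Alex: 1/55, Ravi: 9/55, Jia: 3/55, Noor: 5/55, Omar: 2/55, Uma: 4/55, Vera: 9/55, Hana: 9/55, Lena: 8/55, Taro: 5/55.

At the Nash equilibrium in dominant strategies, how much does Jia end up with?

Each unit j contributes comes back to j as 7.7 × (j's share), so j prefers to contribute only if that share exceeds 1/7.7 = 0.1299; otherwise keeping the unit dominates.
The shares above 0.1299 belong to Ravi, Vera, Hana and Lena, contributing 17 each; the remaining 6 contribute 0. Total contributed: 68.
Jia keeps 17 and receives 7.7 × 68 × 3/55 = 28.56 from the reservoir fund, for a payoff of 45.56.

45.56 thousand dollars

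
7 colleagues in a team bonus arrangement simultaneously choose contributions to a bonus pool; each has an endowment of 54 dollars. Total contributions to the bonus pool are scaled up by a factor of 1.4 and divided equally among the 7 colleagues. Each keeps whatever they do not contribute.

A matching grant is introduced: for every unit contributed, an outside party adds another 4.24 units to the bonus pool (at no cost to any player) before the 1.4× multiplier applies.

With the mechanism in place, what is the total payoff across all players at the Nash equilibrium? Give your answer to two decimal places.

The effective private return per unit is now 1.4 × 5.24 / 7 = 1.0480 > 1, so every player's dominant strategy flips to full contribution.
At the Nash equilibrium everyone contributes 54. Group total payoff = 1.4 × 5.24 × 378 = 2773.01.

2773.01 dollars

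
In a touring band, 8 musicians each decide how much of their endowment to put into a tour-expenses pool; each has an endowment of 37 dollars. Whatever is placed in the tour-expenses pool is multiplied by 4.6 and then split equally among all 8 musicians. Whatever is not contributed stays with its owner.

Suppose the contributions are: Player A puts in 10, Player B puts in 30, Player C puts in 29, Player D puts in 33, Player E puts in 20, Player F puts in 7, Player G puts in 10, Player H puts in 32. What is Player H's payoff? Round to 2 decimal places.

103.33 dollars

Total contributed: 10 + 30 + 29 + 33 + 20 + 7 + 10 + 32 = 171.
Each receives 4.6 × 171 / 8 = 98.33 from the tour-expenses pool.
Player H keeps 37 − 32 = 5, so Player H's payoff is 5 + 98.33 = 103.33.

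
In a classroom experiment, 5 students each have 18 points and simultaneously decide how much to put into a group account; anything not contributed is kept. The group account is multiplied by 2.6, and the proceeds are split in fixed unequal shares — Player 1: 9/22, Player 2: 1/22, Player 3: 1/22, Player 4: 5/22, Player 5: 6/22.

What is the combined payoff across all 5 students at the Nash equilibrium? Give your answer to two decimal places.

118.80 points

Player j's private return per contributed unit is 2.6 × (j's share). Contributing is weakly dominant for j when that share is at least 1/2.6 = 0.3846, and contributing 0 is dominant otherwise.
Player 1 alone (share 9/22) is above the threshold, contributing 18; the remaining 4 contribute 0. Total contributed: 18.
The group account pays out 2.6 × 18 = 46.80 in total (split across the unequal shares, but the aggregate is all that matters for the group sum).
The 4 free-riders keep 18 each, adding 72. Group total = 72 + 46.80 = 118.80.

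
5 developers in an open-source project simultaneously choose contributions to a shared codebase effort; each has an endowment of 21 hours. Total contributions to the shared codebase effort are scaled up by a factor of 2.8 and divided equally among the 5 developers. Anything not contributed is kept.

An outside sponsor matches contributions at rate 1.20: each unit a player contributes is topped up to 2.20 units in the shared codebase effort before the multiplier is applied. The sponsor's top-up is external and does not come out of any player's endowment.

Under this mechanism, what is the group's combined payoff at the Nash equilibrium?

Under the mechanism each unit contributed yields 2.8 × 2.20 / 5 = 1.2320 back to its contributor per unit of net cost, which exceeds 1, making full contribution the dominant choice for everyone.
At the Nash equilibrium everyone contributes 21. Group total payoff = 2.8 × 2.20 × 105 = 646.80.

646.80 hours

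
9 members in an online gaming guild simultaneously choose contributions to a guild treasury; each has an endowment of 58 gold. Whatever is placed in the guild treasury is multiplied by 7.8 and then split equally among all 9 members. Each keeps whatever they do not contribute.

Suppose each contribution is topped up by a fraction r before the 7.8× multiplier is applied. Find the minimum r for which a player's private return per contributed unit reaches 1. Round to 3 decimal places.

With matching at rate r, one contributed unit becomes (1 + r) in the guild treasury and returns 7.8 × (1 + r) / 9 to the contributor.
Setting this equal to 1: 1 + r = 9/7.8 = 1.1538.
So the minimum matching rate is r = 1.1538 − 1 = 0.154.

0.154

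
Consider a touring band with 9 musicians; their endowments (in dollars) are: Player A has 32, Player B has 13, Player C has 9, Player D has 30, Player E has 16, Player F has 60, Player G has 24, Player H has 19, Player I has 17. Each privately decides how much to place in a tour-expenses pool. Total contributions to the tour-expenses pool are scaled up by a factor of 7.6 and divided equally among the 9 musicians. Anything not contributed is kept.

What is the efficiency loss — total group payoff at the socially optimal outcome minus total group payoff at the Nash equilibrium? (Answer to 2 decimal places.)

The private return per contributed unit is 7.6/9 = 0.8444 < 1 for every player regardless of endowment, so the Nash equilibrium is zero contribution and the group total is Σ E_j = 32 + 13 + 9 + 30 + 16 + 60 + 24 + 19 + 17 = 220.
Each contributed unit returns 7.600 to the group, so the social optimum is full contribution by everyone: group total = 7.600 × 220 = 1672.00.
Efficiency loss = (7.600 − 1) × 220 = 1452.00.

1452.00 dollars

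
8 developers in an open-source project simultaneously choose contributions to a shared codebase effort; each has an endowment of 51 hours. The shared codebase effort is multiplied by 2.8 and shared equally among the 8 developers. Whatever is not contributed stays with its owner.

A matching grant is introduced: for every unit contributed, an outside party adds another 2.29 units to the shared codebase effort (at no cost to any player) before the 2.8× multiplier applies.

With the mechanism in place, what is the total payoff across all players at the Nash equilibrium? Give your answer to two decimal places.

Under the mechanism each unit contributed yields 2.8 × 3.29 / 8 = 1.1515 back to its contributor per unit of net cost, which exceeds 1, making full contribution the dominant choice for everyone.
At the Nash equilibrium everyone contributes 51. Group total payoff = 2.8 × 3.29 × 408 = 3758.50.

3758.50 hours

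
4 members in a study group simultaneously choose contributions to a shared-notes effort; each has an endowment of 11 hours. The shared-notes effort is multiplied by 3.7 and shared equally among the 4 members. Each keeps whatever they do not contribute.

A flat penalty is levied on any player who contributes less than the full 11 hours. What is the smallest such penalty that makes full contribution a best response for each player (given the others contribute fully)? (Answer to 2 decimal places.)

0.83 hours

Given the others contribute fully, the best deviation is to contribute 0 (any partial contribution still incurs the fine and gives up units whose private return 0.9250 is below 1).
Deviating from 11 to 0 saves 11 hours but forfeits the deviator's share of the drop in the shared-notes effort: 3.7/4 × 11 = 10.17.
So the deviation gain is 11 − 10.17 = 0.83, and the fine must be at least 0.83 hours to wipe it out.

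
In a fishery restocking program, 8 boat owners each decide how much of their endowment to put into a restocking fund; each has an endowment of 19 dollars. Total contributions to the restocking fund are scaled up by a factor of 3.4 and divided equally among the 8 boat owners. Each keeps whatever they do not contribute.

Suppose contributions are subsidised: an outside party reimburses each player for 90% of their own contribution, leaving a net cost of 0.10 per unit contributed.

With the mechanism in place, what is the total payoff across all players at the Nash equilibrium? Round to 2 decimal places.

653.60 dollars

Under the mechanism each unit contributed yields (3.4/8) / 0.10 = 4.2500 back to its contributor per unit of net cost, which exceeds 1, making full contribution the dominant choice for everyone.
So the Nash equilibrium is full contribution by all 8; the group earns 8 × (19 × 0.90 + 3.4 × 19) = 653.60.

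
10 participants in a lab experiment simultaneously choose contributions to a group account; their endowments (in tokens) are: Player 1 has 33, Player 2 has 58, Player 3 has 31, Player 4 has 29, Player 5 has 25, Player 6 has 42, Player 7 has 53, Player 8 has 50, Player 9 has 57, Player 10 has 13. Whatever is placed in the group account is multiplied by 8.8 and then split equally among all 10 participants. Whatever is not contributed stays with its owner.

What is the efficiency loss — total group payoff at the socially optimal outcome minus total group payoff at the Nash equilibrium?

The private return per contributed unit is 8.8/10 = 0.8800 < 1 for every player regardless of endowment, so the Nash equilibrium is zero contribution and the group total is Σ E_j = 33 + 58 + 31 + 29 + 25 + 42 + 53 + 50 + 57 + 13 = 391.
Each contributed unit returns 8.800 to the group, so the social optimum is full contribution by everyone: group total = 8.800 × 391 = 3440.80.
Efficiency loss = (8.800 − 1) × 391 = 3049.80.

3049.80 tokens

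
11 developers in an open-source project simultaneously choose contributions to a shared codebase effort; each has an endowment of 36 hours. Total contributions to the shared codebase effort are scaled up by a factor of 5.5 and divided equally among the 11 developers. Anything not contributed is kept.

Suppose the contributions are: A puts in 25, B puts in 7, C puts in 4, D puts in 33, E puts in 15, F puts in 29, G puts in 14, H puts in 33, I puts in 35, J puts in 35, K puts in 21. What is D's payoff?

Total contributed: 25 + 7 + 4 + 33 + 15 + 29 + 14 + 33 + 35 + 35 + 21 = 251.
Each receives 5.5 × 251 / 11 = 125.50 from the shared codebase effort.
D keeps 36 − 33 = 3, so D's payoff is 3 + 125.50 = 128.50.

128.50 hours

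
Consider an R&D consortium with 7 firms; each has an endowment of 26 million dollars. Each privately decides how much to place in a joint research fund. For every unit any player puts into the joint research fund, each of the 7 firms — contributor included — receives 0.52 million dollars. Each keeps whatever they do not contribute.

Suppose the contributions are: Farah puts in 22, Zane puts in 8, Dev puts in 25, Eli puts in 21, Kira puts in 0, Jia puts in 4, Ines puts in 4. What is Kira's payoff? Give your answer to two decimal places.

69.68 million dollars

Total contributed: 22 + 8 + 25 + 21 + 0 + 4 + 4 = 84.
Each receives 0.52 × 84 = 43.68 from the joint research fund.
Kira keeps 26 − 0 = 26, so Kira's payoff is 26 + 43.68 = 69.68.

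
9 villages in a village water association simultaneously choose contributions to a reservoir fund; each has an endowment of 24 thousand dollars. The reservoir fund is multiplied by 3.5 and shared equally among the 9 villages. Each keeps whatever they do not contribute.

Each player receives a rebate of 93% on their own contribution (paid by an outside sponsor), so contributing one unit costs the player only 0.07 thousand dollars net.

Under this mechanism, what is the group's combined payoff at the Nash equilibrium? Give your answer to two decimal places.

The effective private return per unit is now (3.5/9) / 0.07 = 5.5556 > 1, so every player's dominant strategy flips to full contribution.
So the Nash equilibrium is full contribution by all 9; the group earns 9 × (24 × 0.93 + 3.5 × 24) = 956.88.

956.88 thousand dollars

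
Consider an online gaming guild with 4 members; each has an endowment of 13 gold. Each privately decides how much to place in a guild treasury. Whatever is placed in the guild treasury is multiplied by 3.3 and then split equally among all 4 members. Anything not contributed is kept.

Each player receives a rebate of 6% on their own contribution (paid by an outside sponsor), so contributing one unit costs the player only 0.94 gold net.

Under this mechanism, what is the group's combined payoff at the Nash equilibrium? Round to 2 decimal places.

52.00 gold

Even with the mechanism, each unit contributed returns only (3.3/4) / 0.94 = 0.8777 per unit of net cost, so contributing nothing is still dominant.
At the Nash equilibrium no one contributes; group total payoff = 4 × 13 = 52.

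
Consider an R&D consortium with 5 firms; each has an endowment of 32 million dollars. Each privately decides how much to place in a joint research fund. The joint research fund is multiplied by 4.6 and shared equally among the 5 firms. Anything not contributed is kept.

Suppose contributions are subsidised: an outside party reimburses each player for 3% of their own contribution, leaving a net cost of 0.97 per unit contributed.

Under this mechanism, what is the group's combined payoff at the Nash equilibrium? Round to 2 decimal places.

160.00 million dollars

The effective private return is (4.6/5) / 0.97 = 0.9485, which is still under 1, so the mechanism doesn't change anyone's dominant strategy: zero contribution.
At the Nash equilibrium no one contributes; group total payoff = 5 × 32 = 160.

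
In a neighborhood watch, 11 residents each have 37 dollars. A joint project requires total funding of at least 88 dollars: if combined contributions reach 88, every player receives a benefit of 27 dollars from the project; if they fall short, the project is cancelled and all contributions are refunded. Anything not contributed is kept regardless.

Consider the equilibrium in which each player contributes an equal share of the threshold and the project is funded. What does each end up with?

Equal share of the threshold: 88/11 = 8.
At this profile no one gains by cutting their contribution: any cut drops the total below 88, the project is cancelled, contributions are refunded, and the deviator ends with 37, which is less than 37 − 8 + 27 = 56. Contributing more than 8 just wastes the excess. So contributing exactly 8 is a best response.
Each player's payoff: 37 − 8 + 27 = 56.

56 dollars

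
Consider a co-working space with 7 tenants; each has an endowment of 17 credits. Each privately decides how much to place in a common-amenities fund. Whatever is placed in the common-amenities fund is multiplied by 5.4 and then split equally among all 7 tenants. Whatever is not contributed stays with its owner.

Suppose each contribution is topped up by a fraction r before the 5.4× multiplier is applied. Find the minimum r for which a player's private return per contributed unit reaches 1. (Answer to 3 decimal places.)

0.296

With matching at rate r, one contributed unit becomes (1 + r) in the common-amenities fund and returns 5.4 × (1 + r) / 7 to the contributor.
Setting this equal to 1: 1 + r = 7/5.4 = 1.2963.
So the minimum matching rate is r = 1.2963 − 1 = 0.296.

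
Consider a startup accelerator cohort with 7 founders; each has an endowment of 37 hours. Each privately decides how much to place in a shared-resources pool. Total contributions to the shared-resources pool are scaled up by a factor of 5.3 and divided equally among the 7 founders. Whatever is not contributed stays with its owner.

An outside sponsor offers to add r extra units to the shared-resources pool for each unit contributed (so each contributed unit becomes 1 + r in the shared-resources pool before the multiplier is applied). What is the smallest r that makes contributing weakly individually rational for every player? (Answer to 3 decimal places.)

With matching at rate r, one contributed unit becomes (1 + r) in the shared-resources pool and returns 5.3 × (1 + r) / 7 to the contributor.
Setting this equal to 1: 1 + r = 7/5.3 = 1.3208.
So the minimum matching rate is r = 1.3208 − 1 = 0.321.

0.321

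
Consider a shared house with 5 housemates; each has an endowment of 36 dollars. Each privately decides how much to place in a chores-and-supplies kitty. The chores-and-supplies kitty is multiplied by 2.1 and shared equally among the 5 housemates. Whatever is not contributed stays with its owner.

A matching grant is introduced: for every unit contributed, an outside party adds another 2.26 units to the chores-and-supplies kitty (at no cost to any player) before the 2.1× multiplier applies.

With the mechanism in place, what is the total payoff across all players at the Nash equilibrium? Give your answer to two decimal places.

With the mechanism, a contributed unit returns 2.1 × 3.26 / 5 = 1.3692 per unit of net cost to the contributor — now above 1 — so contributing fully is weakly dominant for every player.
At the Nash equilibrium everyone contributes 36. Group total payoff = 2.1 × 3.26 × 180 = 1232.28.

1232.28 dollars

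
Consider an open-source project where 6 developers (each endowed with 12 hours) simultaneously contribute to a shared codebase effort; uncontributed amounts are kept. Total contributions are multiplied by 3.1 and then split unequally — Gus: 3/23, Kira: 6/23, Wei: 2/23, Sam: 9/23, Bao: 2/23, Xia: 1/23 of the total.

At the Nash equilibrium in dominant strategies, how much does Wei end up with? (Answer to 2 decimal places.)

15.23 hours

A player with share s gets back 3.1·s per unit contributed, so full contribution is dominant for anyone with s > 1/3.1 = 0.3226 and zero contribution is dominant for anyone below.
Only Sam (9/23) clears that bar, contributing 12; the remaining 5 contribute 0. Total contributed: 12.
Wei keeps 12 and receives 3.1 × 12 × 2/23 = 3.23 from the shared codebase effort, for a payoff of 15.23.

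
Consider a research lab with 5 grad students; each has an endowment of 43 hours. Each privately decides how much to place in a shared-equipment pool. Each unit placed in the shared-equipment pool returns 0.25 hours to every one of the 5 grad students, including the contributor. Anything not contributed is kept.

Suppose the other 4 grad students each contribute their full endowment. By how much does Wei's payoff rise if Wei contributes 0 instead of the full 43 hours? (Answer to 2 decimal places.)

Switching from a contribution of 43 to 0 lets Wei keep an extra 43 hours, but lowers the shared-equipment pool by 43, which costs Wei their own share of that drop: 0.25 × 43 = 10.75.
Net gain = 43 − 10.75 = 32.25. The private return per contributed unit (0.25) is below 1, so free-riding is indeed the best response regardless of what the others do.

32.25 hours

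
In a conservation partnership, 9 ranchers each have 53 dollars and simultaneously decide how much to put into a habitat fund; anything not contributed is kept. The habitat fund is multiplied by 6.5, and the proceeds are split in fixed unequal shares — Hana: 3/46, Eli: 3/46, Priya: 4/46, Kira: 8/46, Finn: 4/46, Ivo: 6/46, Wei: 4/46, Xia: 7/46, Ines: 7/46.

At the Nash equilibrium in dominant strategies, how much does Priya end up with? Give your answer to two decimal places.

Player j's private return per contributed unit is 6.5 × (j's share). Contributing is weakly dominant for j when that share is at least 1/6.5 = 0.1538, and contributing 0 is dominant otherwise.
Kira alone (share 8/46) is above the threshold, contributing 53; the remaining 8 contribute 0. Total contributed: 53.
Priya keeps 53 and receives 6.5 × 53 × 4/46 = 29.96 from the habitat fund, for a payoff of 82.96.

82.96 dollars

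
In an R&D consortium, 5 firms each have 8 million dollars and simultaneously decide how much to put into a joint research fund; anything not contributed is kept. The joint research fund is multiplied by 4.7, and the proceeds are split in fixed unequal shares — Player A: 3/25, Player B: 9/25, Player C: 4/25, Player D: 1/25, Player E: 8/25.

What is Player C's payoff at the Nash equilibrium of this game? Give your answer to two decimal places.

Player j's private return per contributed unit is 4.7 × (j's share). Contributing is weakly dominant for j when that share is at least 1/4.7 = 0.2128, and contributing 0 is dominant otherwise.
Player B and Player E clear that bar, contributing 8 each; the remaining 3 contribute 0. Total contributed: 16.
Player C keeps 8 and receives 4.7 × 16 × 4/25 = 12.03 from the joint research fund, for a payoff of 20.03.

20.03 million dollars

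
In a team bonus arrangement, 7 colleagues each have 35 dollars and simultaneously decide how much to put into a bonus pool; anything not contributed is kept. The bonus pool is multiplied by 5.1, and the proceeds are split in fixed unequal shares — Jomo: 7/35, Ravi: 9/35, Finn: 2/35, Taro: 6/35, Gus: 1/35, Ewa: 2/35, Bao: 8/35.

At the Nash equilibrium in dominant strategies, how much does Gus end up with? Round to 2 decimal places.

50.30 dollars

For player j, contributing a unit is worthwhile iff 5.1 × (j's share) ≥ 1, i.e. iff j's share is at least 0.1961.
The shares above 0.1961 belong to Jomo, Ravi and Bao, contributing 35 each; the remaining 4 contribute 0. Total contributed: 105.
Gus keeps 35 and receives 5.1 × 105 × 1/35 = 15.30 from the bonus pool, for a payoff of 50.30.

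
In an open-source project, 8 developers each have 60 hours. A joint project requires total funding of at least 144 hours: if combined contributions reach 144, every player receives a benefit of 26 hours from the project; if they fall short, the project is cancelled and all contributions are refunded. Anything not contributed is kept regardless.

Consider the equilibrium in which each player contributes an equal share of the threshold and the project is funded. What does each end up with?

Equal share of the threshold: 144/8 = 18.
At this profile no one gains by cutting their contribution: any cut drops the total below 144, the project is cancelled, contributions are refunded, and the deviator ends with 60, which is less than 60 − 18 + 26 = 68. Contributing more than 18 just wastes the excess. So contributing exactly 18 is a best response.
Each player's payoff: 60 − 18 + 26 = 68.

68 hours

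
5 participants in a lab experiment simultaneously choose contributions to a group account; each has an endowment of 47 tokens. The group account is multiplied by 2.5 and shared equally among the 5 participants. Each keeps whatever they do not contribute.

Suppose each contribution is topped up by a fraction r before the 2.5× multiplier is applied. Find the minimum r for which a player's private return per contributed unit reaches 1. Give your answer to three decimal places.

1.000

With matching at rate r, one contributed unit becomes (1 + r) in the group account and returns 2.5 × (1 + r) / 5 to the contributor.
Setting this equal to 1: 1 + r = 5/2.5 = 2.0000.
So the minimum matching rate is r = 2.0000 − 1 = 1.000.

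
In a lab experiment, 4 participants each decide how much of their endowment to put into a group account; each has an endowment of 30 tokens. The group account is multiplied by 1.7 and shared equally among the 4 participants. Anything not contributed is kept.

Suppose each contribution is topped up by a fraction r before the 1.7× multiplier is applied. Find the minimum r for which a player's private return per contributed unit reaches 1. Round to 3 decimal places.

1.353

With matching at rate r, one contributed unit becomes (1 + r) in the group account and returns 1.7 × (1 + r) / 4 to the contributor.
Setting this equal to 1: 1 + r = 4/1.7 = 2.3529.
So the minimum matching rate is r = 2.3529 − 1 = 1.353.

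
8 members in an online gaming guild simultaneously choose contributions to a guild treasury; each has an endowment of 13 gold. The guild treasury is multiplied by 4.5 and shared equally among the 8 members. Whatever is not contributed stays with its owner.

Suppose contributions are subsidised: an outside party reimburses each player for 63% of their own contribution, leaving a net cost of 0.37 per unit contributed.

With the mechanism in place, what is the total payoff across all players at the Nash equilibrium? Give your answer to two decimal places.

533.52 gold

With the mechanism, a contributed unit returns (4.5/8) / 0.37 = 1.5203 per unit of net cost to the contributor — now above 1 — so contributing fully is weakly dominant for every player.
So the Nash equilibrium is full contribution by all 8; the group earns 8 × (13 × 0.63 + 4.5 × 13) = 533.52.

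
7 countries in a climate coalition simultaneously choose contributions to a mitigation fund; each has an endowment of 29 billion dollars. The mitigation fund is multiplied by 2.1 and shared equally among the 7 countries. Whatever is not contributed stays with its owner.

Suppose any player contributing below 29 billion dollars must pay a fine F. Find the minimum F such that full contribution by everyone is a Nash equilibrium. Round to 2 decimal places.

Given the others contribute fully, the best deviation is to contribute 0 (any partial contribution still incurs the fine and gives up units whose private return 0.3000 is below 1).
Deviating from 29 to 0 saves 29 billion dollars but forfeits the deviator's share of the drop in the mitigation fund: 2.1/7 × 29 = 8.70.
So the deviation gain is 29 − 8.70 = 20.30, and the fine must be at least 20.30 billion dollars to wipe it out.

20.30 billion dollars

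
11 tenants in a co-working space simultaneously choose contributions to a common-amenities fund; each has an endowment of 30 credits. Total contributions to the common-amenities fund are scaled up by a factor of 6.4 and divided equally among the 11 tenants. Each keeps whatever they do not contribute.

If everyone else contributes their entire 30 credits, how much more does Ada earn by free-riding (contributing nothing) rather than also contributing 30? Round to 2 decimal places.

Switching from a contribution of 30 to 0 lets Ada keep an extra 30 credits, but lowers the common-amenities fund by 30, which costs Ada their own share of that drop: 6.4/11 × 30 = 17.45.
Net gain = 30 − 17.45 = 12.55. The private return per contributed unit (0.5818) is below 1, so free-riding is indeed the best response regardless of what the others do.

12.55 credits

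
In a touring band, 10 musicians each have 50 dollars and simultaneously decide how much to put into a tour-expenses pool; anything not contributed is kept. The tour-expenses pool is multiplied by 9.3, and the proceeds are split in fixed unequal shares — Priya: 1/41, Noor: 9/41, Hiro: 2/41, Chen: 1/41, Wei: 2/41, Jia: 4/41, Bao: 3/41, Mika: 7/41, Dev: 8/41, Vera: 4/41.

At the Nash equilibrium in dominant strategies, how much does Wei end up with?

Player j's private return per contributed unit is 9.3 × (j's share). Contributing is weakly dominant for j when that share is at least 1/9.3 = 0.1075, and contributing 0 is dominant otherwise.
The shares above 0.1075 belong to Noor, Mika and Dev, contributing 50 each; the remaining 7 contribute 0. Total contributed: 150.
Wei keeps 50 and receives 9.3 × 150 × 2/41 = 68.05 from the tour-expenses pool, for a payoff of 118.05.

118.05 dollars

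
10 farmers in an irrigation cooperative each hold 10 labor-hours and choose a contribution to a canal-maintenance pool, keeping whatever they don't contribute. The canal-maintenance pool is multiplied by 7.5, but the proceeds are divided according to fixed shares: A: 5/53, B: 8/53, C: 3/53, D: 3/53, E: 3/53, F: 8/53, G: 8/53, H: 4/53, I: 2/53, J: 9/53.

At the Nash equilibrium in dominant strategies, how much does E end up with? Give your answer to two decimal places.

26.98 labor-hours

A player with share s gets back 7.5·s per unit contributed, so full contribution is dominant for anyone with s > 1/7.5 = 0.1333 and zero contribution is dominant for anyone below.
The shares above 0.1333 belong to B, F, G and J, contributing 10 each; the remaining 6 contribute 0. Total contributed: 40.
E keeps 10 and receives 7.5 × 40 × 3/53 = 16.98 from the canal-maintenance pool, for a payoff of 26.98.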